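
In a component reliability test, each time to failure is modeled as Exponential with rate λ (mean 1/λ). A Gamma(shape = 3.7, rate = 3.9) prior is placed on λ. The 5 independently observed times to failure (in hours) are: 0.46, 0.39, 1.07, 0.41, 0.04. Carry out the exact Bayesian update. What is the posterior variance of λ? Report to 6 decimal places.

0.221301

With a Gamma(shape α, rate β) prior on the exponential rate λ, the posterior after n observations with total T = Σxᵢ is Gamma(α+n, β+T).
Sum of observations T = 2.37 hours; n = 5.
Posterior: Gamma(3.7+5, 3.9+2.37) = Gamma(8.7, 6.27).
Var = α/β² = 0.221301.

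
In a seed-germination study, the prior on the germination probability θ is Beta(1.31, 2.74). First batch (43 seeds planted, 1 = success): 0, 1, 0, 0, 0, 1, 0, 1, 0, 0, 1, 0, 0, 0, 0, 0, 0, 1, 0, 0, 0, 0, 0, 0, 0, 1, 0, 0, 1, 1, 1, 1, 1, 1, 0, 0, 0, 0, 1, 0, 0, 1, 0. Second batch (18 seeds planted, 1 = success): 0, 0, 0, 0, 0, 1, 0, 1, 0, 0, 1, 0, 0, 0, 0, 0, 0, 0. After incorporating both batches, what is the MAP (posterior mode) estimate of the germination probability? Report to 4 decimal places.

The Beta prior is conjugate to a Binomial/Bernoulli likelihood; the update adds successes to α and failures to β.
After batch 1: Beta(1.31+14, 2.74+29) = Beta(15.31, 31.74).
After batch 2: Beta(15.31+3, 31.74+15) = Beta(18.31, 46.74).
Mode of Beta(a,b) for a,b>1 is (a−1)/(a+b−2) = 17.31/63.05 = 0.2745.

0.2745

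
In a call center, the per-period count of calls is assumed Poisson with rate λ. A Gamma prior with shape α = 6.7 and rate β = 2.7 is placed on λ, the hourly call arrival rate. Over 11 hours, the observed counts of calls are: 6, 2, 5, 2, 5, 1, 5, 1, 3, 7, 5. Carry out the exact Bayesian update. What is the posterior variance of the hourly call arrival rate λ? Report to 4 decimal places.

0.2595

With a Gamma(shape α, rate β) prior, the Poisson likelihood is conjugate: the posterior is Gamma(α + ΣXᵢ, β + n).
Sum of counts S = 42 over n = 11 hours.
Posterior: Gamma(α+S, β+n) = Gamma(6.7+42, 2.7+11) = Gamma(48.7, 13.7).
Var = α/β² = 48.7/13.7² = 0.2595.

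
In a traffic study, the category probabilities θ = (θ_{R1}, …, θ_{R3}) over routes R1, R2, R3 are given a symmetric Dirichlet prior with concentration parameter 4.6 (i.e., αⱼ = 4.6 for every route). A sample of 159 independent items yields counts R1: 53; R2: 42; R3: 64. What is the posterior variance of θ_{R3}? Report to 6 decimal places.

0.001377

The Dirichlet prior is conjugate to the Multinomial likelihood: each posterior αⱼ = prior αⱼ + observed count nⱼ.
Posterior concentration: (57.6, 46.6, 68.6), total = 172.8.
Var[θ_j] = α_j(Σα−α_j)/((Σα)²(Σα+1)) = 68.6·104.2/(172.8²·173.8) = 0.001377.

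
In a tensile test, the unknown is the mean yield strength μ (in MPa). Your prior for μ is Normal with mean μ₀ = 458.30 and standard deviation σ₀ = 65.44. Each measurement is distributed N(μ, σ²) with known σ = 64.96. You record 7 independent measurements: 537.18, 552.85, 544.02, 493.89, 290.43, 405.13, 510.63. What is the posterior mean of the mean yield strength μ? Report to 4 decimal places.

474.0826

For Normal data with known variance σ², a Normal(μ₀, σ₀²) prior on μ is conjugate. Posterior precision = 1/σ₀² + n/σ²; posterior mean is the precision-weighted average of μ₀ and x̄.
Σxᵢ = 537.18 + 552.85 + 544.02 + 493.89 + 290.43 + 405.13 + 510.63 = 3334.13, so n·x̄ = 3334.13.
σ₀² = 65.44² = 4282.3936, σ² = 64.96² = 4219.8016; σ² + n·σ₀² = 4219.8016 + 7·4282.3936 = 34196.5568.
Posterior mean = (μ₀/σ₀² + n·x̄/σ²)/(1/σ₀² + n/σ²) = (σ²·μ₀ + σ₀²·n·x̄)/(σ² + n·σ₀²) = (4219.8016·458.30 + 4282.3936·3334.13)/34196.5568 = 16211992.046848/34196.5568 = 474.0826.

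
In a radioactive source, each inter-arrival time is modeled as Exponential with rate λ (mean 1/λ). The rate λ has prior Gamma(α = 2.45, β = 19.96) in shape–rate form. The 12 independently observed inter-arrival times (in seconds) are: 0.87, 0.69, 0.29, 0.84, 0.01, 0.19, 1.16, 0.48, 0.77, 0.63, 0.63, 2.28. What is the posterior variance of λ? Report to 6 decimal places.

0.017421

With a Gamma(shape α, rate β) prior on the exponential rate λ, the posterior after n observations with total T = Σxᵢ is Gamma(α+n, β+T).
Sum of observations T = 8.84 seconds; n = 12.
Posterior: Gamma(2.45+12, 19.96+8.84) = Gamma(14.45, 28.80).
Var = α/β² = 0.017421.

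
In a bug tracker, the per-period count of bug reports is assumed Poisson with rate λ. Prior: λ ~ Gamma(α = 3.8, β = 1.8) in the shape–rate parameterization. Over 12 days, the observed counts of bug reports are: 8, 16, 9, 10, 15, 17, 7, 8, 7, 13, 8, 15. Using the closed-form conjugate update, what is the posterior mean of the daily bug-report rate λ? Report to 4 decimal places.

With a Gamma(shape α, rate β) prior, the Poisson likelihood is conjugate: the posterior is Gamma(α + ΣXᵢ, β + n).
Sum of counts S = 133 over n = 12 days.
Posterior: Gamma(α+S, β+n) = Gamma(3.8+133, 1.8+12) = Gamma(136.8, 13.8).
Posterior mean = α/β = 136.8/13.8 = 9.9130.

9.9130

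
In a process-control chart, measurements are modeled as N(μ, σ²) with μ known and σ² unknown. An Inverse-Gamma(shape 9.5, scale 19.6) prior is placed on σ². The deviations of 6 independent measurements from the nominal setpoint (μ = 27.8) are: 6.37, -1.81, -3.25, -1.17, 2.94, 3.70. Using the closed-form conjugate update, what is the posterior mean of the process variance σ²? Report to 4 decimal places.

With known mean μ and an Inverse-Gamma(α, β) prior on σ², the Normal likelihood is conjugate: posterior is Inv-Gamma(α + n/2, β + Σ(xᵢ−μ)²/2).
Σ(xᵢ−μ)² = (6.37)² + (-1.81)² + (-3.25)² + (-1.17)² + (2.94)² + (3.70)² = 78.1180.
Posterior: Inv-Gamma(9.5 + 6/2, 19.6 + 78.1180/2) = Inv-Gamma(12.50, 58.65900).
E[σ²|data] = β/(α−1) = 58.65900/11.50 = 5.1008.

5.1008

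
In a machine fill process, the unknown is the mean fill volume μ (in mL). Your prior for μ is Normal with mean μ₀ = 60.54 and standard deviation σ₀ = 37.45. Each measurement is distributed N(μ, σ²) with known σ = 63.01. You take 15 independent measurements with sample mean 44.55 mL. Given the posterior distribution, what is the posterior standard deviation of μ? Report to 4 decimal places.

14.9219

For Normal data with known variance σ², a Normal(μ₀, σ₀²) prior on μ is conjugate. Posterior precision = 1/σ₀² + n/σ²; posterior mean is the precision-weighted average of μ₀ and x̄.
σ₀² = 37.45² = 1402.5025, σ² = 63.01² = 3970.2601; σ² + n·σ₀² = 3970.2601 + 15·1402.5025 = 25007.7976.
Posterior precision = 1/σ₀² + n/σ² = 1/1402.5025 + 15/3970.2601 = (σ² + n·σ₀²)/(σ₀²σ²) = 25007.7976/(1402.5025·3970.2601); posterior variance σₙ² = σ₀²σ²/(σ² + n·σ₀²) = 1402.5025·3970.2601/25007.7976 = 222.662539.
Posterior SD = √σₙ² = √(1402.5025·3970.2601/25007.7976) = 14.9219.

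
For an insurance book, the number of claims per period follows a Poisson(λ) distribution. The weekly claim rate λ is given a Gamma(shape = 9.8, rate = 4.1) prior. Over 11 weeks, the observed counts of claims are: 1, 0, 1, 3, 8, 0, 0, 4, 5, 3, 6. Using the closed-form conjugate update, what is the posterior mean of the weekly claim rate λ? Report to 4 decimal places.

2.7020

With a Gamma(shape α, rate β) prior, the Poisson likelihood is conjugate: the posterior is Gamma(α + ΣXᵢ, β + n).
Sum of counts S = 31 over n = 11 weeks.
Posterior: Gamma(α+S, β+n) = Gamma(9.8+31, 4.1+11) = Gamma(40.8, 15.1).
Posterior mean = α/β = 40.8/15.1 = 2.7020.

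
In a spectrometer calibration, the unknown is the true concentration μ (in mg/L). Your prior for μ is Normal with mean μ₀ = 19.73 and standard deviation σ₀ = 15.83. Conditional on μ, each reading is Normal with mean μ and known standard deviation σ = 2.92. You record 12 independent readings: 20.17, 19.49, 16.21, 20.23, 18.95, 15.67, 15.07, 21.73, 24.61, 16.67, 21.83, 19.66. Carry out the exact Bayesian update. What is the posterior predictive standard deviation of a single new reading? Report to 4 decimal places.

For Normal data with known variance σ², a Normal(μ₀, σ₀²) prior on μ is conjugate. Posterior precision = 1/σ₀² + n/σ²; posterior mean is the precision-weighted average of μ₀ and x̄.
σ₀² = 15.83² = 250.5889, σ² = 2.92² = 8.5264; σ² + n·σ₀² = 8.5264 + 12·250.5889 = 3015.5932.
Posterior precision = 1/σ₀² + n/σ² = 1/250.5889 + 12/8.5264 = (σ² + n·σ₀²)/(σ₀²σ²) = 3015.5932/(250.5889·8.5264); posterior variance σₙ² = σ₀²σ²/(σ² + n·σ₀²) = 250.5889·8.5264/3015.5932 = 0.708524.
Predictive variance for one new observation = σₙ² + σ² = 250.5889·8.5264/3015.5932 + 8.5264 = σ²·(σ₀² + 3015.5932)/3015.5932 = 8.5264·3266.1821/3015.5932 = 9.234924; SD = √(8.5264·3266.1821/3015.5932) = 3.0389.

3.0389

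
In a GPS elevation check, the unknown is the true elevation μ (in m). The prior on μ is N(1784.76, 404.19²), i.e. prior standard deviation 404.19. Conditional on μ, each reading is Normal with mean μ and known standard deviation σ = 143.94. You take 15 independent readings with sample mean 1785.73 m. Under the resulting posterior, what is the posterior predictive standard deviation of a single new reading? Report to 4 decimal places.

148.6216

For Normal data with known variance σ², a Normal(μ₀, σ₀²) prior on μ is conjugate. Posterior precision = 1/σ₀² + n/σ²; posterior mean is the precision-weighted average of μ₀ and x̄.
σ₀² = 404.19² = 163369.5561, σ² = 143.94² = 20718.7236; σ² + n·σ₀² = 20718.7236 + 15·163369.5561 = 2471262.0651.
Posterior precision = 1/σ₀² + n/σ² = 1/163369.5561 + 15/20718.7236 = (σ² + n·σ₀²)/(σ₀²σ²) = 2471262.0651/(163369.5561·20718.7236); posterior variance σₙ² = σ₀²σ²/(σ² + n·σ₀²) = 163369.5561·20718.7236/2471262.0651 = 1369.668043.
Predictive variance for one new observation = σₙ² + σ² = 163369.5561·20718.7236/2471262.0651 + 20718.7236 = σ²·(σ₀² + 2471262.0651)/2471262.0651 = 20718.7236·2634631.6212/2471262.0651 = 22088.391643; SD = √(20718.7236·2634631.6212/2471262.0651) = 148.6216.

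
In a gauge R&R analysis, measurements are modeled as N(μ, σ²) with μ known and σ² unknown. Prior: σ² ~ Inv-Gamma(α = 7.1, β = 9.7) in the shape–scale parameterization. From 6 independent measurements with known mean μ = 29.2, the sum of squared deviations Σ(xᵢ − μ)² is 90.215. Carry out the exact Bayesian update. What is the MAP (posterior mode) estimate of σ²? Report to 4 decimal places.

With known mean μ and an Inverse-Gamma(α, β) prior on σ², the Normal likelihood is conjugate: posterior is Inv-Gamma(α + n/2, β + Σ(xᵢ−μ)²/2).
Posterior: Inv-Gamma(7.1 + 6/2, 9.7 + 90.215/2) = Inv-Gamma(10.10, 54.8075).
Mode = β/(α+1) = 54.8075/11.10 = 4.9376.

4.9376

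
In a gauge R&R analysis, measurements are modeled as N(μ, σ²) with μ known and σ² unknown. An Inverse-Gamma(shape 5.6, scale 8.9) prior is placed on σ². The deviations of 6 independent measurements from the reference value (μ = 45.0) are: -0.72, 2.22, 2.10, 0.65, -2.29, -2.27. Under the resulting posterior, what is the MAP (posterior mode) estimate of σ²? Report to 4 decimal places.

With known mean μ and an Inverse-Gamma(α, β) prior on σ², the Normal likelihood is conjugate: posterior is Inv-Gamma(α + n/2, β + Σ(xᵢ−μ)²/2).
Σ(xᵢ−μ)² = (-0.72)² + (2.22)² + (2.10)² + (0.65)² + (-2.29)² + (-2.27)² = 20.6763.
Posterior: Inv-Gamma(5.6 + 6/2, 8.9 + 20.6763/2) = Inv-Gamma(8.60, 19.23815).
Mode = β/(α+1) = 19.23815/9.60 = 2.0040.

2.0040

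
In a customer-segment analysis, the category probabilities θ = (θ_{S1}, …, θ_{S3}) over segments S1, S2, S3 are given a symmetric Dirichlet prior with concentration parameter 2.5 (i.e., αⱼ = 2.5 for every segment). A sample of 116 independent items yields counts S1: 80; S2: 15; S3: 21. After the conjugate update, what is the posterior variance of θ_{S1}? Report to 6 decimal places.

The Dirichlet prior is conjugate to the Multinomial likelihood: each posterior αⱼ = prior αⱼ + observed count nⱼ.
Posterior concentration: (82.5, 17.5, 23.5), total = 123.5.
Var[θ_j] = α_j(Σα−α_j)/((Σα)²(Σα+1)) = 82.5·41.0/(123.5²·124.5) = 0.001781.

0.001781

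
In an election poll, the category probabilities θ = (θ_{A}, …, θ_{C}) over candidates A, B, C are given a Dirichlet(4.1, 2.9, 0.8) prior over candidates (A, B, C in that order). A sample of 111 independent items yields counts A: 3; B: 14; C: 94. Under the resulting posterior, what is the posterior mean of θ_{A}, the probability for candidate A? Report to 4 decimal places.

The Dirichlet prior is conjugate to the Multinomial likelihood: each posterior αⱼ = prior αⱼ + observed count nⱼ.
Posterior concentration: (7.1, 16.9, 94.8), total = 118.8.
E[θ_{A}|data] = α_{A}/Σα = 7.1/118.8 = 0.0598.

0.0598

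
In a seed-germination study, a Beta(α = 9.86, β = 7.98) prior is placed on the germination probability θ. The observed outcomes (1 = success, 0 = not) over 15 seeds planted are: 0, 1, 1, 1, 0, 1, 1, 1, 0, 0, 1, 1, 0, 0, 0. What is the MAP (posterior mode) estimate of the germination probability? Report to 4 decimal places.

The Beta prior is conjugate to a Binomial/Bernoulli likelihood; the update adds successes to α and failures to β.
Posterior: Beta(α+k, β+n−k) = Beta(9.86+8, 7.98+7) = Beta(17.86, 14.98).
Mode of Beta(a,b) for a,b>1 is (a−1)/(a+b−2) = 16.86/30.84 = 0.5467.

0.5467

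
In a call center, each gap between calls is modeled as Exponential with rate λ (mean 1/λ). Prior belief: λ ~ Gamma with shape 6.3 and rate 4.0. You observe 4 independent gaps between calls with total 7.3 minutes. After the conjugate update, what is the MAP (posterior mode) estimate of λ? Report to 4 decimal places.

With a Gamma(shape α, rate β) prior on the exponential rate λ, the posterior after n observations with total T = Σxᵢ is Gamma(α+n, β+T).
Posterior: Gamma(6.3+4, 4.0+7.3) = Gamma(10.3, 11.3).
Mode = (α−1)/β = 0.8230.

0.8230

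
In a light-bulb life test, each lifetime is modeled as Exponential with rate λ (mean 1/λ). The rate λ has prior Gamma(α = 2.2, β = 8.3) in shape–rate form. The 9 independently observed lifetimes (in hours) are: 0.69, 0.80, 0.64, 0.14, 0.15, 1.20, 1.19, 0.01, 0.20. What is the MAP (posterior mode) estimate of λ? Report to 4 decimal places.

With a Gamma(shape α, rate β) prior on the exponential rate λ, the posterior after n observations with total T = Σxᵢ is Gamma(α+n, β+T).
Sum of observations T = 5.02 hours; n = 9.
Posterior: Gamma(2.2+9, 8.3+5.02) = Gamma(11.2, 13.32).
Mode = (α−1)/β = 0.7658.

0.7658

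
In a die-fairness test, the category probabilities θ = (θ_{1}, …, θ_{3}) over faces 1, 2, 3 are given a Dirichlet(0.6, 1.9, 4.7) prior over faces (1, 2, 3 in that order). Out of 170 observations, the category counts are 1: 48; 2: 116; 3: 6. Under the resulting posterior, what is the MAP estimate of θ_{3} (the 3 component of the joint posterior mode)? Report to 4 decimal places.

0.0557

The Dirichlet prior is conjugate to the Multinomial likelihood: each posterior αⱼ = prior αⱼ + observed count nⱼ.
Posterior concentration: (48.6, 117.9, 10.7), total = 177.2.
Joint mode component: (α_{3}−1)/(Σα−K) = 9.7/174.2 = 0.0557.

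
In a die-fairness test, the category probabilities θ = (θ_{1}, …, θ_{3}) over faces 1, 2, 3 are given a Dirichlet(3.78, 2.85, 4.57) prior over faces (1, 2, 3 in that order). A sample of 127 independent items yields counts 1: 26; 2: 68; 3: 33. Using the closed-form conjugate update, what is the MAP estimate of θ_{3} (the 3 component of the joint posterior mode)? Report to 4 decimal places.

0.2705

The Dirichlet prior is conjugate to the Multinomial likelihood: each posterior αⱼ = prior αⱼ + observed count nⱼ.
Posterior concentration: (29.78, 70.85, 37.57), total = 138.20.
Joint mode component: (α_{3}−1)/(Σα−K) = 36.57/135.20 = 0.2705.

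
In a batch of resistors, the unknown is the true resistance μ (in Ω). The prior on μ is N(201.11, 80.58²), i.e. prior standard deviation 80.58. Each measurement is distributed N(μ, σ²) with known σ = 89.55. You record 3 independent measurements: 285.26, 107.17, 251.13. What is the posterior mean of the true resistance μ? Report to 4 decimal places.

For Normal data with known variance σ², a Normal(μ₀, σ₀²) prior on μ is conjugate. Posterior precision = 1/σ₀² + n/σ²; posterior mean is the precision-weighted average of μ₀ and x̄.
Σxᵢ = 285.26 + 107.17 + 251.13 = 643.56, so n·x̄ = 643.56.
σ₀² = 80.58² = 6493.1364, σ² = 89.55² = 8019.2025; σ² + n·σ₀² = 8019.2025 + 3·6493.1364 = 27498.6117.
Posterior mean = (μ₀/σ₀² + n·x̄/σ²)/(1/σ₀² + n/σ²) = (σ²·μ₀ + σ₀²·n·x̄)/(σ² + n·σ₀²) = (8019.2025·201.11 + 6493.1364·643.56)/27498.6117 = 5791464.676359/27498.6117 = 210.6093.

210.6093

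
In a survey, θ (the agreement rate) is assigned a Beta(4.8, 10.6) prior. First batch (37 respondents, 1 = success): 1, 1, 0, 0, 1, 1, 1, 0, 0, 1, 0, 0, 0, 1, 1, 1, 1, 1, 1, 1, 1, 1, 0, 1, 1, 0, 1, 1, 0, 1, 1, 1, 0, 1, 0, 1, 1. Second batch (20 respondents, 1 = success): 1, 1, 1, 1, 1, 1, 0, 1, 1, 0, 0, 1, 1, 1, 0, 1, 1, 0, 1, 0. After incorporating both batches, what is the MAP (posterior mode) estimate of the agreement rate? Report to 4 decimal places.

The Beta prior is conjugate to a Binomial/Bernoulli likelihood; the update adds successes to α and failures to β.
After batch 1: Beta(4.8+25, 10.6+12) = Beta(29.8, 22.6).
After batch 2: Beta(29.8+14, 22.6+6) = Beta(43.8, 28.6).
Mode of Beta(a,b) for a,b>1 is (a−1)/(a+b−2) = 42.8/70.4 = 0.6080.

0.6080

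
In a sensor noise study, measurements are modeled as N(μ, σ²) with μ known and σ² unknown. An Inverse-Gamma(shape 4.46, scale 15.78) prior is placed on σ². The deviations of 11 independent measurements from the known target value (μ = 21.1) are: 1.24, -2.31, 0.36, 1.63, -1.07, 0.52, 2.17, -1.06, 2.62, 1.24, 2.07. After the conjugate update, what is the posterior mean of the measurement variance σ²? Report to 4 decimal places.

3.4127

With known mean μ and an Inverse-Gamma(α, β) prior on σ², the Normal likelihood is conjugate: posterior is Inv-Gamma(α + n/2, β + Σ(xᵢ−μ)²/2).
Σ(xᵢ−μ)² = (1.24)² + (-2.31)² + (0.36)² + (1.63)² + (-1.07)² + (0.52)² + (2.17)² + (-1.06)² + (2.62)² + (1.24)² + (2.07)² = 29.5949.
Posterior: Inv-Gamma(4.46 + 11/2, 15.78 + 29.5949/2) = Inv-Gamma(9.96, 30.57745).
E[σ²|data] = β/(α−1) = 30.57745/8.96 = 3.4127.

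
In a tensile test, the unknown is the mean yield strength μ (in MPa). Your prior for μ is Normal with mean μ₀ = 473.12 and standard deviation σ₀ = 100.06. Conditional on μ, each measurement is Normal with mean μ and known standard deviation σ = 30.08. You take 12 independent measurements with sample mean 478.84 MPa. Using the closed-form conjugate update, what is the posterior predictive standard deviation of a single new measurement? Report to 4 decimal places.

31.2993

For Normal data with known variance σ², a Normal(μ₀, σ₀²) prior on μ is conjugate. Posterior precision = 1/σ₀² + n/σ²; posterior mean is the precision-weighted average of μ₀ and x̄.
σ₀² = 100.06² = 10012.0036, σ² = 30.08² = 904.8064; σ² + n·σ₀² = 904.8064 + 12·10012.0036 = 121048.8496.
Posterior precision = 1/σ₀² + n/σ² = 1/10012.0036 + 12/904.8064 = (σ² + n·σ₀²)/(σ₀²σ²) = 121048.8496/(10012.0036·904.8064); posterior variance σₙ² = σ₀²σ²/(σ² + n·σ₀²) = 10012.0036·904.8064/121048.8496 = 74.836935.
Predictive variance for one new observation = σₙ² + σ² = 10012.0036·904.8064/121048.8496 + 904.8064 = σ²·(σ₀² + 121048.8496)/121048.8496 = 904.8064·131060.8532/121048.8496 = 979.643335; SD = √(904.8064·131060.8532/121048.8496) = 31.2993.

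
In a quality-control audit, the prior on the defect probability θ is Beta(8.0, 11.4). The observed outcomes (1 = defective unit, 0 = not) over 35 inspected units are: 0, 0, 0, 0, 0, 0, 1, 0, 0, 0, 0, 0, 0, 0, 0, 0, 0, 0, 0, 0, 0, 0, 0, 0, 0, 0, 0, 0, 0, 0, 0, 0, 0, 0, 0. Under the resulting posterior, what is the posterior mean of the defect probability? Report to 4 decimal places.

The Beta prior is conjugate to a Binomial/Bernoulli likelihood; the update adds successes to α and failures to β.
Posterior: Beta(α+k, β+n−k) = Beta(8.0+1, 11.4+34) = Beta(9.0, 45.4).
Posterior mean = α/(α+β) = 9.0/54.4 = 0.1654.

0.1654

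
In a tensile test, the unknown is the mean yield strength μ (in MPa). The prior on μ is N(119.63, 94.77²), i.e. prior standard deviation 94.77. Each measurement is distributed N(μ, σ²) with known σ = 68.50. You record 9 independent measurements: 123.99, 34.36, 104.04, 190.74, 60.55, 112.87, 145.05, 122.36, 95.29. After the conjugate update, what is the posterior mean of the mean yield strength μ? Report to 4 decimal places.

For Normal data with known variance σ², a Normal(μ₀, σ₀²) prior on μ is conjugate. Posterior precision = 1/σ₀² + n/σ²; posterior mean is the precision-weighted average of μ₀ and x̄.
Σxᵢ = 123.99 + 34.36 + 104.04 + 190.74 + 60.55 + 112.87 + 145.05 + 122.36 + 95.29 = 989.25, so n·x̄ = 989.25.
σ₀² = 94.77² = 8981.3529, σ² = 68.50² = 4692.25; σ² + n·σ₀² = 4692.25 + 9·8981.3529 = 85524.4261.
Posterior mean = (μ₀/σ₀² + n·x̄/σ²)/(1/σ₀² + n/σ²) = (σ²·μ₀ + σ₀²·n·x̄)/(σ² + n·σ₀²) = (4692.25·119.63 + 8981.3529·989.25)/85524.4261 = 9446137.223825/85524.4261 = 110.4496.

110.4496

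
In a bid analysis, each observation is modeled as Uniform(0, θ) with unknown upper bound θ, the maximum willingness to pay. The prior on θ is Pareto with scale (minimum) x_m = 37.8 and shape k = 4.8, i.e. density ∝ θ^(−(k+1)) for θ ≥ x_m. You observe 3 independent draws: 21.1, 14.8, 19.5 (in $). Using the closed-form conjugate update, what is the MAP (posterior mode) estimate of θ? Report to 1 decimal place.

A Pareto(scale x_m, shape k) prior on the upper bound θ of Uniform(0, θ) is conjugate: posterior is Pareto(max(x_m, max xᵢ), k + n).
Sample maximum = 21.1; prior scale x_m = 37.8 → posterior scale = max = 37.8.
Posterior shape = 4.8 + 3 = 7.8.
The Pareto density is decreasing on [x_m, ∞), so the mode is x_m = 37.8.

37.8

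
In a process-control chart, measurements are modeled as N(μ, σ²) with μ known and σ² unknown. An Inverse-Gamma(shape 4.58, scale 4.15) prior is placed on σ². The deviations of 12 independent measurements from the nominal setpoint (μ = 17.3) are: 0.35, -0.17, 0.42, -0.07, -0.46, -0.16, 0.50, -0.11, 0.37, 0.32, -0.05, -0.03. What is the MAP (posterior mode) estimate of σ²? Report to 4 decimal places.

0.4048

With known mean μ and an Inverse-Gamma(α, β) prior on σ², the Normal likelihood is conjugate: posterior is Inv-Gamma(α + n/2, β + Σ(xᵢ−μ)²/2).
Σ(xᵢ−μ)² = (0.35)² + (-0.17)² + (0.42)² + (-0.07)² + (-0.46)² + (-0.16)² + (0.50)² + (-0.11)² + (0.37)² + (0.32)² + (-0.05)² + (-0.03)² = 1.0747.
Posterior: Inv-Gamma(4.58 + 12/2, 4.15 + 1.0747/2) = Inv-Gamma(10.58, 4.68735).
Mode = β/(α+1) = 4.68735/11.58 = 0.4048.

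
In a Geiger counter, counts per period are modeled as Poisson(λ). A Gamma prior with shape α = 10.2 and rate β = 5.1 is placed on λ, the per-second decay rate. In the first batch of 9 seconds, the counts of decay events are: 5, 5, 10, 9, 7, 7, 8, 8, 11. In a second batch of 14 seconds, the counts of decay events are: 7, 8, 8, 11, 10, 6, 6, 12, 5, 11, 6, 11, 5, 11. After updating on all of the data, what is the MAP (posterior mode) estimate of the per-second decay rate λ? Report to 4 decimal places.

6.9822

With a Gamma(shape α, rate β) prior, the Poisson likelihood is conjugate: the posterior is Gamma(α + ΣXᵢ, β + n).
Batch 1: sum of counts S = 70 over n = 9 seconds.
After batch 1: Gamma(α+S, β+n) = Gamma(10.2+70, 5.1+9) = Gamma(80.2, 14.1).
Batch 2: sum of counts S = 117 over n = 14 seconds.
After batch 2: Gamma(α+S, β+n) = Gamma(80.2+117, 14.1+14) = Gamma(197.2, 28.1).
Mode of Gamma(α,β) for α≥1 is (α−1)/β = 196.2/28.1 = 6.9822.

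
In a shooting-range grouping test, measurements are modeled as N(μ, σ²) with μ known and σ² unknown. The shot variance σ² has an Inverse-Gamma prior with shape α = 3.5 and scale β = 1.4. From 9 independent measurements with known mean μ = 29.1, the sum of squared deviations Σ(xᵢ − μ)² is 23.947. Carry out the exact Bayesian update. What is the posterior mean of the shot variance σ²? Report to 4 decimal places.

With known mean μ and an Inverse-Gamma(α, β) prior on σ², the Normal likelihood is conjugate: posterior is Inv-Gamma(α + n/2, β + Σ(xᵢ−μ)²/2).
Posterior: Inv-Gamma(3.5 + 9/2, 1.4 + 23.947/2) = Inv-Gamma(8.00, 13.3735).
E[σ²|data] = β/(α−1) = 13.3735/7.00 = 1.9105.

1.9105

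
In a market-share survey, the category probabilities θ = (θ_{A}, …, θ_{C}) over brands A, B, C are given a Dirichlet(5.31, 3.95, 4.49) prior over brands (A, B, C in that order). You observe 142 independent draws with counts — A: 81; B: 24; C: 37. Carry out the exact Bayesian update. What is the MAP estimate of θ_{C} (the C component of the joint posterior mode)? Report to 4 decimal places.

0.2651

The Dirichlet prior is conjugate to the Multinomial likelihood: each posterior αⱼ = prior αⱼ + observed count nⱼ.
Posterior concentration: (86.31, 27.95, 41.49), total = 155.75.
Joint mode component: (α_{C}−1)/(Σα−K) = 40.49/152.75 = 0.2651.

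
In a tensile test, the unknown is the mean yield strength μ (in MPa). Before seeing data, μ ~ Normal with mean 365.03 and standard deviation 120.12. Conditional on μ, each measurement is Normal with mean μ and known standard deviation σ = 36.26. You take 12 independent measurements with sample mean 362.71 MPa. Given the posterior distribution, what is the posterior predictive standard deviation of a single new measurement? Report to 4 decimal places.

For Normal data with known variance σ², a Normal(μ₀, σ₀²) prior on μ is conjugate. Posterior precision = 1/σ₀² + n/σ²; posterior mean is the precision-weighted average of μ₀ and x̄.
σ₀² = 120.12² = 14428.8144, σ² = 36.26² = 1314.7876; σ² + n·σ₀² = 1314.7876 + 12·14428.8144 = 174460.5604.
Posterior precision = 1/σ₀² + n/σ² = 1/14428.8144 + 12/1314.7876 = (σ² + n·σ₀²)/(σ₀²σ²) = 174460.5604/(14428.8144·1314.7876); posterior variance σₙ² = σ₀²σ²/(σ² + n·σ₀²) = 14428.8144·1314.7876/174460.5604 = 108.739914.
Predictive variance for one new observation = σₙ² + σ² = 14428.8144·1314.7876/174460.5604 + 1314.7876 = σ²·(σ₀² + 174460.5604)/174460.5604 = 1314.7876·188889.3748/174460.5604 = 1423.527514; SD = √(1314.7876·188889.3748/174460.5604) = 37.7297.

37.7297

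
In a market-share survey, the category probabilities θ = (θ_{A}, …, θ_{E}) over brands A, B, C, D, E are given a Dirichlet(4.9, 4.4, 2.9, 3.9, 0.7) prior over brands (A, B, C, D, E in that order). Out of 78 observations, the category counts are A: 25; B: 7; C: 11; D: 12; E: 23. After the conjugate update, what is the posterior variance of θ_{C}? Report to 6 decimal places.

The Dirichlet prior is conjugate to the Multinomial likelihood: each posterior αⱼ = prior αⱼ + observed count nⱼ.
Posterior concentration: (29.9, 11.4, 13.9, 15.9, 23.7), total = 94.8.
Var[θ_j] = α_j(Σα−α_j)/((Σα)²(Σα+1)) = 13.9·80.9/(94.8²·95.8) = 0.001306.

0.001306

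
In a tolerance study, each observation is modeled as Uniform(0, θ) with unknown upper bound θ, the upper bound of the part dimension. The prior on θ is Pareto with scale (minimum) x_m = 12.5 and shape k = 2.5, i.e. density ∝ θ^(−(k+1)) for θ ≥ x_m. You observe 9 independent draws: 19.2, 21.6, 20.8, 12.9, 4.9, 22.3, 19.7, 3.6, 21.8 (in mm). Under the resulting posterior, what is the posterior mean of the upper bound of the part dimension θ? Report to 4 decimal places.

24.4238

A Pareto(scale x_m, shape k) prior on the upper bound θ of Uniform(0, θ) is conjugate: posterior is Pareto(max(x_m, max xᵢ), k + n).
Sample maximum = 22.3; prior scale x_m = 12.5 → posterior scale = max = 22.3.
Posterior shape = 2.5 + 9 = 11.5.
E[θ|data] = k·x_m/(k−1) = 11.5·22.3/10.5 = 24.4238.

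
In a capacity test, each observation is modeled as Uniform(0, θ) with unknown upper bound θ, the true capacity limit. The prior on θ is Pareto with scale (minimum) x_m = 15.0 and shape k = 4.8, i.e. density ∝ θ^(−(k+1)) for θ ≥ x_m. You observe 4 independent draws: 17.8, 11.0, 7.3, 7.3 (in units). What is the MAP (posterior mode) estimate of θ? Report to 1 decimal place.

A Pareto(scale x_m, shape k) prior on the upper bound θ of Uniform(0, θ) is conjugate: posterior is Pareto(max(x_m, max xᵢ), k + n).
Sample maximum = 17.8; prior scale x_m = 15.0 → posterior scale = max = 17.8.
Posterior shape = 4.8 + 4 = 8.8.
The Pareto density is decreasing on [x_m, ∞), so the mode is x_m = 17.8.

17.8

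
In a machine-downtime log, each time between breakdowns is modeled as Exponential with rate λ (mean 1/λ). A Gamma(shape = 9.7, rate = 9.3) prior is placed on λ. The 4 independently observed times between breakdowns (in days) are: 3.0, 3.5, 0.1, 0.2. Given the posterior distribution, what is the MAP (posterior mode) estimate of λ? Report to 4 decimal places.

0.7888

With a Gamma(shape α, rate β) prior on the exponential rate λ, the posterior after n observations with total T = Σxᵢ is Gamma(α+n, β+T).
Sum of observations T = 6.8 days; n = 4.
Posterior: Gamma(9.7+4, 9.3+6.8) = Gamma(13.7, 16.1).
Mode = (α−1)/β = 0.7888.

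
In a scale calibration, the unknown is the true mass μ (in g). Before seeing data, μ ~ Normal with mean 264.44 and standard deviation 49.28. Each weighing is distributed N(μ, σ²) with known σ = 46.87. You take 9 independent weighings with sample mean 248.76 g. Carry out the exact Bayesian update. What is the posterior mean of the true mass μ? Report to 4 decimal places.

For Normal data with known variance σ², a Normal(μ₀, σ₀²) prior on μ is conjugate. Posterior precision = 1/σ₀² + n/σ²; posterior mean is the precision-weighted average of μ₀ and x̄.
n·x̄ = 9·248.76 = 2238.84.
σ₀² = 49.28² = 2428.5184, σ² = 46.87² = 2196.7969; σ² + n·σ₀² = 2196.7969 + 9·2428.5184 = 24053.4625.
Posterior mean = (μ₀/σ₀² + n·x̄/σ²)/(1/σ₀² + n/σ²) = (σ²·μ₀ + σ₀²·n·x̄)/(σ² + n·σ₀²) = (2196.7969·264.44 + 2428.5184·2238.84)/24053.4625 = 6017985.106892/24053.4625 = 250.1921.

250.1921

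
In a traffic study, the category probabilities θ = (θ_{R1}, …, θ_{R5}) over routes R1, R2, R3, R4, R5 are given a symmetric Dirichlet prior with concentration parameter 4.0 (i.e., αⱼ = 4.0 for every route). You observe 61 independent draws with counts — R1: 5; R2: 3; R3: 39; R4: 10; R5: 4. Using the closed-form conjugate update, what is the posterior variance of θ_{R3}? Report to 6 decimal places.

The Dirichlet prior is conjugate to the Multinomial likelihood: each posterior αⱼ = prior αⱼ + observed count nⱼ.
Posterior concentration: (9.0, 7.0, 43.0, 14.0, 8.0), total = 81.0.
Var[θ_j] = α_j(Σα−α_j)/((Σα)²(Σα+1)) = 43.0·38.0/(81.0²·82.0) = 0.003037.

0.003037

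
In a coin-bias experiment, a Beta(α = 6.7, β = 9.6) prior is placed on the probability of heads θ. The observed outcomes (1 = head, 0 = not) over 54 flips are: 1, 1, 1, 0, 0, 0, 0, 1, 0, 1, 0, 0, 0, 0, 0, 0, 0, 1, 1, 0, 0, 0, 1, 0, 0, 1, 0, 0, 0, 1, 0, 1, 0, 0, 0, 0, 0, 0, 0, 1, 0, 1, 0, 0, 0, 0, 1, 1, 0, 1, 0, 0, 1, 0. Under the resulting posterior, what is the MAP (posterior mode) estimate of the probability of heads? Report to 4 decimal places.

The Beta prior is conjugate to a Binomial/Bernoulli likelihood; the update adds successes to α and failures to β.
Posterior: Beta(α+k, β+n−k) = Beta(6.7+17, 9.6+37) = Beta(23.7, 46.6).
Mode of Beta(a,b) for a,b>1 is (a−1)/(a+b−2) = 22.7/68.3 = 0.3324.

0.3324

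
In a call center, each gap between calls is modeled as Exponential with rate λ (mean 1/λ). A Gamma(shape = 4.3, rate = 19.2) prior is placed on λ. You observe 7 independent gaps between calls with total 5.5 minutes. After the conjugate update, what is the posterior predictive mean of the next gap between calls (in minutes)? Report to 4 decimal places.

2.3981

With a Gamma(shape α, rate β) prior on the exponential rate λ, the posterior after n observations with total T = Σxᵢ is Gamma(α+n, β+T).
Posterior: Gamma(4.3+7, 19.2+5.5) = Gamma(11.3, 24.7).
The predictive distribution for the next observation is Lomax; its mean is β/(α−1) = 24.7/10.3 = 2.3981.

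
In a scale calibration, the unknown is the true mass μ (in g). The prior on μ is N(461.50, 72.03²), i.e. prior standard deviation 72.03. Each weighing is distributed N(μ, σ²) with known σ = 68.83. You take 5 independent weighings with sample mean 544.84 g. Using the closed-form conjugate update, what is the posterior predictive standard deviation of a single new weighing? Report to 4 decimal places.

74.4229

For Normal data with known variance σ², a Normal(μ₀, σ₀²) prior on μ is conjugate. Posterior precision = 1/σ₀² + n/σ²; posterior mean is the precision-weighted average of μ₀ and x̄.
σ₀² = 72.03² = 5188.3209, σ² = 68.83² = 4737.5689; σ² + n·σ₀² = 4737.5689 + 5·5188.3209 = 30679.1734.
Posterior precision = 1/σ₀² + n/σ² = 1/5188.3209 + 5/4737.5689 = (σ² + n·σ₀²)/(σ₀²σ²) = 30679.1734/(5188.3209·4737.5689); posterior variance σₙ² = σ₀²σ²/(σ² + n·σ₀²) = 5188.3209·4737.5689/30679.1734 = 801.195893.
Predictive variance for one new observation = σₙ² + σ² = 5188.3209·4737.5689/30679.1734 + 4737.5689 = σ²·(σ₀² + 30679.1734)/30679.1734 = 4737.5689·35867.4943/30679.1734 = 5538.764793; SD = √(4737.5689·35867.4943/30679.1734) = 74.4229.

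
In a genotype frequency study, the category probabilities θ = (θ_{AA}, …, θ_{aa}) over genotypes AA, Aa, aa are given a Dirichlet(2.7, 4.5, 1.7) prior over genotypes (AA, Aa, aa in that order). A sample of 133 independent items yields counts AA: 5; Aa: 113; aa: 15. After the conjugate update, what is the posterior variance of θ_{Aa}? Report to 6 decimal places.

The Dirichlet prior is conjugate to the Multinomial likelihood: each posterior αⱼ = prior αⱼ + observed count nⱼ.
Posterior concentration: (7.7, 117.5, 16.7), total = 141.9.
Var[θ_j] = α_j(Σα−α_j)/((Σα)²(Σα+1)) = 117.5·24.4/(141.9²·142.9) = 0.000996.

0.000996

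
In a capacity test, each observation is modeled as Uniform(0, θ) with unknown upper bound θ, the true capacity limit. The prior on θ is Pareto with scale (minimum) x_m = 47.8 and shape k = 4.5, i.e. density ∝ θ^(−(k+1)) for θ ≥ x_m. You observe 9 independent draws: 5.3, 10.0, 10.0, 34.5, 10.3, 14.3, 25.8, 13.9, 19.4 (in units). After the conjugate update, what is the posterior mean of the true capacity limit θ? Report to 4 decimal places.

A Pareto(scale x_m, shape k) prior on the upper bound θ of Uniform(0, θ) is conjugate: posterior is Pareto(max(x_m, max xᵢ), k + n).
Sample maximum = 34.5; prior scale x_m = 47.8 → posterior scale = max = 47.8.
Posterior shape = 4.5 + 9 = 13.5.
E[θ|data] = k·x_m/(k−1) = 13.5·47.8/12.5 = 51.6240.

51.6240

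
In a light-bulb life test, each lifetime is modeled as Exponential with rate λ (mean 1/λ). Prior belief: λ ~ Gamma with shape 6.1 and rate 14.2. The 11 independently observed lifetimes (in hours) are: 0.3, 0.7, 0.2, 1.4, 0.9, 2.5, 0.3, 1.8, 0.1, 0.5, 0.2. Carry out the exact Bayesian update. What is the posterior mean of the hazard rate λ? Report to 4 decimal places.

0.7403

With a Gamma(shape α, rate β) prior on the exponential rate λ, the posterior after n observations with total T = Σxᵢ is Gamma(α+n, β+T).
Sum of observations T = 8.9 hours; n = 11.
Posterior: Gamma(6.1+11, 14.2+8.9) = Gamma(17.1, 23.1).
Posterior mean of λ = α/β = 17.1/23.1 = 0.7403.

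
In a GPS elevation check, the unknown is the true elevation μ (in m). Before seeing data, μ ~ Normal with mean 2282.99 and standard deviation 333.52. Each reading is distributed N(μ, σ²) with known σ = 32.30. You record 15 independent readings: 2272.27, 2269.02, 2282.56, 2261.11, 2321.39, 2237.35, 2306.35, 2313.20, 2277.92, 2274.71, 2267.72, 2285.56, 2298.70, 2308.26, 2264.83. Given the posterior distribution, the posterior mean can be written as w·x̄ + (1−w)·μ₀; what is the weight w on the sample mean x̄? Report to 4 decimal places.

0.9994

For Normal data with known variance σ², a Normal(μ₀, σ₀²) prior on μ is conjugate. Posterior precision = 1/σ₀² + n/σ²; posterior mean is the precision-weighted average of μ₀ and x̄.
σ₀² = 333.52² = 111235.5904, σ² = 32.30² = 1043.29. Prior precision 1/σ₀² = 1/111235.5904; data precision n/σ² = 15/1043.29.
w = (n/σ²)/(1/σ₀² + n/σ²) = n·σ₀²/(σ² + n·σ₀²) = 15·111235.5904/(1043.29 + 15·111235.5904) = 1668533.856/1669577.146 = 0.9994.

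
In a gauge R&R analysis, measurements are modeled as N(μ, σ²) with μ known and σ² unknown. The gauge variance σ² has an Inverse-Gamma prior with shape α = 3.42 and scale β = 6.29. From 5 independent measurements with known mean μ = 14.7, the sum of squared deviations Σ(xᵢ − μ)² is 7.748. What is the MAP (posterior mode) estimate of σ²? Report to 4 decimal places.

With known mean μ and an Inverse-Gamma(α, β) prior on σ², the Normal likelihood is conjugate: posterior is Inv-Gamma(α + n/2, β + Σ(xᵢ−μ)²/2).
Posterior: Inv-Gamma(3.42 + 5/2, 6.29 + 7.748/2) = Inv-Gamma(5.92, 10.1640).
Mode = β/(α+1) = 10.1640/6.92 = 1.4688.

1.4688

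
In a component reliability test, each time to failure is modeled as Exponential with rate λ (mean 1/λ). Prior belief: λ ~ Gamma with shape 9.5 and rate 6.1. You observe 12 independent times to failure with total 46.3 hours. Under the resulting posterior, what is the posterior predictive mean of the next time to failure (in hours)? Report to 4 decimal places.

2.5561

With a Gamma(shape α, rate β) prior on the exponential rate λ, the posterior after n observations with total T = Σxᵢ is Gamma(α+n, β+T).
Posterior: Gamma(9.5+12, 6.1+46.3) = Gamma(21.5, 52.4).
The predictive distribution for the next observation is Lomax; its mean is β/(α−1) = 52.4/20.5 = 2.5561.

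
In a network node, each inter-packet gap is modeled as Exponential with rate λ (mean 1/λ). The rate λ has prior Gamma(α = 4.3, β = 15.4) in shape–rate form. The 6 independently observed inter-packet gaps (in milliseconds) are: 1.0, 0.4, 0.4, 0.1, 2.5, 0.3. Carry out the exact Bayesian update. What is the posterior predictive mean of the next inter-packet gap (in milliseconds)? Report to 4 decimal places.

2.1613

With a Gamma(shape α, rate β) prior on the exponential rate λ, the posterior after n observations with total T = Σxᵢ is Gamma(α+n, β+T).
Sum of observations T = 4.7 milliseconds; n = 6.
Posterior: Gamma(4.3+6, 15.4+4.7) = Gamma(10.3, 20.1).
The predictive distribution for the next observation is Lomax; its mean is β/(α−1) = 20.1/9.3 = 2.1613.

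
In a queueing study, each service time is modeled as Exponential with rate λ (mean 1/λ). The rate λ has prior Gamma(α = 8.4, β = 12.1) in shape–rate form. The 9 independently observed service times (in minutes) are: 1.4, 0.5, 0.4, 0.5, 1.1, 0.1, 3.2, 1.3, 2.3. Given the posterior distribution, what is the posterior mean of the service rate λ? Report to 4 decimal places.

With a Gamma(shape α, rate β) prior on the exponential rate λ, the posterior after n observations with total T = Σxᵢ is Gamma(α+n, β+T).
Sum of observations T = 10.8 minutes; n = 9.
Posterior: Gamma(8.4+9, 12.1+10.8) = Gamma(17.4, 22.9).
Posterior mean of λ = α/β = 17.4/22.9 = 0.7598.

0.7598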